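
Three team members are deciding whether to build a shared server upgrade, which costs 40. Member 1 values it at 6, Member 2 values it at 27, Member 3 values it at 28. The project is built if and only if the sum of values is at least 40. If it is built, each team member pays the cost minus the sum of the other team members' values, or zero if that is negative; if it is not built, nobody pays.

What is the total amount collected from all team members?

Total value 61 ≥ cost 40, so it is built.
Member 1: others sum to 55; max(0, 40 - 55) = 0.
Member 2: others sum to 34; max(0, 40 - 34) = 6.
Member 3: others sum to 33; max(0, 40 - 33) = 7.
Total collected = 0 + 6 + 7 = 13.

13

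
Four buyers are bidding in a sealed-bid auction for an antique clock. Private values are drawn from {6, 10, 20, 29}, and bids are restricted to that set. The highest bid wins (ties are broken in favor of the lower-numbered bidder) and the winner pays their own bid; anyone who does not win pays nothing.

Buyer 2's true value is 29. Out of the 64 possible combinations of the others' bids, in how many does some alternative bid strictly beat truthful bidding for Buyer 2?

18

Others bid (6, 6, 6): truth gives 0; bid 10 gives 19 > 0. Violating.
Others bid (6, 6, 10): truth gives 0; bid 10 gives 19 > 0. Violating.
Others bid (6, 6, 20): truth gives 0; bid 20 gives 9 > 0. Violating.
Others bid (6, 10, 6): truth gives 0; bid 10 gives 19 > 0. Violating.
Others bid (6, 6, 29): truth gives 0; no alternative beats it.
Others bid (6, 10, 29): truth gives 0; no alternative beats it.
(Checking all 64 profiles: 18 have a profitable deviation, 46 do not.)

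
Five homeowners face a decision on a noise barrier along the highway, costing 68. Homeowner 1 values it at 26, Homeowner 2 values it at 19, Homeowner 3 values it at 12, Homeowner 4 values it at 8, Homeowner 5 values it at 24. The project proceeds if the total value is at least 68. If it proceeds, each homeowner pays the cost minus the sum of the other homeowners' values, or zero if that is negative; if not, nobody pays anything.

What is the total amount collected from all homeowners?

8

Total value 89 ≥ cost 68, so it is built.
Homeowner 1: others sum to 63; max(0, 68 - 63) = 5.
Homeowner 2: others sum to 70; max(0, 68 - 70) = 0.
Homeowner 3: others sum to 77; max(0, 68 - 77) = 0.
Homeowner 4: others sum to 81; max(0, 68 - 81) = 0.
Homeowner 5: others sum to 65; max(0, 68 - 65) = 3.
Total collected = 5 + 0 + 0 + 0 + 3 = 8.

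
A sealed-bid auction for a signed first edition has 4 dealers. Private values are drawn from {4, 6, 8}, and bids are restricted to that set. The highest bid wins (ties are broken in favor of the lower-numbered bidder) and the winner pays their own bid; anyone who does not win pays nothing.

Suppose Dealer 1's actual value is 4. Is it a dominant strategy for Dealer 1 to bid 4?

Check each profile of the others' bids and compare truth against every alternative bid.
Others bid (4, 4, 4): truth gives 0, best alternative gives -2.
Others bid (4, 4, 6): truth gives 0, best alternative gives -2.
Others bid (4, 6, 4): truth gives 0, best alternative gives -2.
Others bid (4, 6, 6): truth gives 0, best alternative gives -2.
Others bid (6, 4, 4): truth gives 0, best alternative gives -2.
Others bid (6, 4, 6): truth gives 0, best alternative gives -2.
(Remaining 21 profiles checked similarly; truth is weakly best in each.)
In every case the truthful bid is at least as good as any alternative, so it is a dominant strategy.

Yes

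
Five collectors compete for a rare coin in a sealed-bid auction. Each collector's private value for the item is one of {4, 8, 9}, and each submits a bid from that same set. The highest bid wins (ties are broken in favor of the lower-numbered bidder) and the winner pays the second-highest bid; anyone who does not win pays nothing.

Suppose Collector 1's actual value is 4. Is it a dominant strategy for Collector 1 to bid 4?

Yes

Check each profile of the others' bids and compare truth against every alternative bid.
Others bid (4, 4, 4, 8): truth gives 0, best alternative gives -4.
Others bid (4, 4, 8, 4): truth gives 0, best alternative gives -4.
Others bid (4, 4, 8, 8): truth gives 0, best alternative gives -4.
Others bid (4, 8, 4, 4): truth gives 0, best alternative gives -4.
Others bid (4, 8, 4, 8): truth gives 0, best alternative gives -4.
Others bid (4, 8, 8, 4): truth gives 0, best alternative gives -4.
(Remaining 75 profiles checked similarly; truth is weakly best in each.)
In every case the truthful bid is at least as good as any alternative, so it is a dominant strategy.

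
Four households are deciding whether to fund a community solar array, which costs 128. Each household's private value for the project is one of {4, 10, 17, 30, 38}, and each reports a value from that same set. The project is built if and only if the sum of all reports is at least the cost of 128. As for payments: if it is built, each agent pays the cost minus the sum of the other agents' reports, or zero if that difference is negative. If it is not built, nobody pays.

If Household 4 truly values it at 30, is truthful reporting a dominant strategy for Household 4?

Yes

Check each profile of the others' reports and compare truth against every alternative report.
Others report (38, 38, 38): truth gives 16, best alternative gives 16.
Others report (30, 38, 38): truth gives 8, best alternative gives 8.
Others report (38, 30, 38): truth gives 8, best alternative gives 8.
Others report (38, 38, 30): truth gives 8, best alternative gives 8.
Others report (4, 4, 4): truth gives 0, best alternative gives 0.
Others report (4, 4, 10): truth gives 0, best alternative gives 0.
(Remaining 119 profiles checked similarly; truth is weakly best in each.)
In every case the truthful report is at least as good as any alternative, so it is a dominant strategy.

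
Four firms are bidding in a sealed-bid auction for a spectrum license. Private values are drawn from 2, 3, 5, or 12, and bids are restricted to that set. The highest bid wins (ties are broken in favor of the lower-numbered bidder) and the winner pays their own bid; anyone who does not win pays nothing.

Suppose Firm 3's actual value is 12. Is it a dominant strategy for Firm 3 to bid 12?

No

Consider the case where Firm 1 bids 2, Firm 2 bids 2 and Firm 4 bids 2.
Truthful bid 12: wins, pays 12, utility 12 - 12 = 0.
Bid 3 instead: wins, pays 3, utility 12 - 3 = 9.
Since 9 > 0, bidding 3 is strictly better here, so truthful bidding is not dominant.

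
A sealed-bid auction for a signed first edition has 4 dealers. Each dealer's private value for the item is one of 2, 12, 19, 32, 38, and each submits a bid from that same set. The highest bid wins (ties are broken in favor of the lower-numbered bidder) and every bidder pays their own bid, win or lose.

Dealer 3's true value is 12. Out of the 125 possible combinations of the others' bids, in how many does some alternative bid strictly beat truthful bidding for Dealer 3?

Others bid (2, 2, 19): truth gives -12; bid 2 gives -2 > -12. Violating.
Others bid (2, 2, 32): truth gives -12; bid 2 gives -2 > -12. Violating.
Others bid (2, 2, 38): truth gives -12; bid 2 gives -2 > -12. Violating.
Others bid (2, 12, 2): truth gives -12; bid 2 gives -2 > -12. Violating.
Others bid (2, 2, 2): truth gives 0; no alternative beats it.
Others bid (2, 2, 12): truth gives 0; no alternative beats it.
(Checking all 125 profiles: 123 have a profitable deviation, 2 do not.)

123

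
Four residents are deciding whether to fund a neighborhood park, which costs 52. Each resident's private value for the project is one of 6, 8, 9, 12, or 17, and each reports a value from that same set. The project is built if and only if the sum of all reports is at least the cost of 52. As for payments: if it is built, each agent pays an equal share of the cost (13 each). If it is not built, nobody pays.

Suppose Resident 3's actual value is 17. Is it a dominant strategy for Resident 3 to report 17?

Check each profile of the others' reports and compare truth against every alternative report.
Others report (6, 12, 17): truth gives 4, best alternative gives 0.
Others report (6, 17, 12): truth gives 4, best alternative gives 0.
Others report (8, 12, 17): truth gives 4, best alternative gives 0.
Others report (8, 17, 12): truth gives 4, best alternative gives 0.
Others report (9, 9, 17): truth gives 4, best alternative gives 0.
Others report (9, 12, 17): truth gives 4, best alternative gives 0.
(Remaining 119 profiles checked similarly; truth is weakly best in each.)
In every case the truthful report is at least as good as any alternative, so it is a dominant strategy.

Yes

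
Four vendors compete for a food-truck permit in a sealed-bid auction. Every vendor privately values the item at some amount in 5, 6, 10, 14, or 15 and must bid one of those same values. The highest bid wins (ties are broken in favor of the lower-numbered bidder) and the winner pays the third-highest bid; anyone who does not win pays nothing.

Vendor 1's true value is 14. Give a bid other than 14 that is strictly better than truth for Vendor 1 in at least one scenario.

15

Suppose Vendor 2 bids 5, Vendor 3 bids 5 and Vendor 4 bids 15.
Bid 14: loses, pays 0, utility 0.
Bid 15: wins, pays 5, utility 14 - 5 = 9.
So bidding 15 beats truth here (9 > 0).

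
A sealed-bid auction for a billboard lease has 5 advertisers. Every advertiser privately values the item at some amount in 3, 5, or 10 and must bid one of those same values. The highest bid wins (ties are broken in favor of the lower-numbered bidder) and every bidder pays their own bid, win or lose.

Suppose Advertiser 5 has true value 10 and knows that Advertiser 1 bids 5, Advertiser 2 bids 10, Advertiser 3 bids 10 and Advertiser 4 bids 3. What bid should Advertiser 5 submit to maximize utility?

Bid 3: loses but pays 3, utility -3.
Bid 5: loses but pays 5, utility -5.
Bid 10: loses but pays 10, utility -10.
The best choice is 3 with utility -3.

3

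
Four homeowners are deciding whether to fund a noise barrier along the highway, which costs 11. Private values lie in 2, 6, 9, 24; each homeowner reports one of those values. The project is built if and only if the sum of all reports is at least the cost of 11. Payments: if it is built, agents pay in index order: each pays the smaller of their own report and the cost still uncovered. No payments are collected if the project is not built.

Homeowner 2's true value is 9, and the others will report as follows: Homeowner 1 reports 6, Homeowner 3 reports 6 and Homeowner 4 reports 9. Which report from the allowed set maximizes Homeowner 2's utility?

Report 2: project built, pays 2, utility 9 - 2 = 7.
Report 6: project built, pays 5, utility 9 - 5 = 4.
Report 9: project built, pays 5, utility 9 - 5 = 4.
Report 24: project built, pays 5, utility 9 - 5 = 4.
The best choice is 2 with utility 7.

2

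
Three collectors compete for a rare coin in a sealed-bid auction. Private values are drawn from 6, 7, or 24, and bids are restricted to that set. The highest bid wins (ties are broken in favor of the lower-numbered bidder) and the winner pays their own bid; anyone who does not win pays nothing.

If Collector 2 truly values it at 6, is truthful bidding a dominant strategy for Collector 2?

Yes

Check each profile of the others' bids and compare truth against every alternative bid.
Others bid (6, 6): truth gives 0, best alternative gives -1.
Others bid (6, 7): truth gives 0, best alternative gives -1.
Others bid (6, 24): truth gives 0, best alternative gives 0.
Others bid (7, 6): truth gives 0, best alternative gives 0.
Others bid (7, 7): truth gives 0, best alternative gives 0.
Others bid (7, 24): truth gives 0, best alternative gives 0.
(Remaining 3 profiles checked similarly; truth is weakly best in each.)
In every case the truthful bid is at least as good as any alternative, so it is a dominant strategy.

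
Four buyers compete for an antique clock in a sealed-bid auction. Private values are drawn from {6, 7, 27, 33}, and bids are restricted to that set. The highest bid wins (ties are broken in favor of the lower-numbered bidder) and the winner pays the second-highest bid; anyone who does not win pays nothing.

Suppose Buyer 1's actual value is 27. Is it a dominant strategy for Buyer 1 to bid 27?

Yes

Check each profile of the others' bids and compare truth against every alternative bid.
Others bid (6, 6, 6): truth gives 21, best alternative gives 21.
Others bid (6, 6, 7): truth gives 20, best alternative gives 20.
Others bid (6, 7, 6): truth gives 20, best alternative gives 20.
Others bid (6, 7, 7): truth gives 20, best alternative gives 20.
Others bid (7, 6, 6): truth gives 20, best alternative gives 20.
Others bid (7, 6, 7): truth gives 20, best alternative gives 20.
(Remaining 58 profiles checked similarly; truth is weakly best in each.)
In every case the truthful bid is at least as good as any alternative, so it is a dominant strategy.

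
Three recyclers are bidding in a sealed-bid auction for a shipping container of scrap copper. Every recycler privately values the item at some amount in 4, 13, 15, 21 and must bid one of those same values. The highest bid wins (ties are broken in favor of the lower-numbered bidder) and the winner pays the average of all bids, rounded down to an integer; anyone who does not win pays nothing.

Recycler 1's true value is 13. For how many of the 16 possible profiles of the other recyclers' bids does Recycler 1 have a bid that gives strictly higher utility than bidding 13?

Others bid (4, 4): truth gives 6; bid 4 gives 9 > 6. Violating.
Others bid (4, 15): truth gives 0; bid 15 gives 2 > 0. Violating.
Others bid (15, 4): truth gives 0; bid 15 gives 2 > 0. Violating.
Others bid (4, 13): truth gives 3; no alternative beats it.
Others bid (4, 21): truth gives 0; no alternative beats it.
(Checking all 16 profiles: 3 have a profitable deviation, 13 do not.)

3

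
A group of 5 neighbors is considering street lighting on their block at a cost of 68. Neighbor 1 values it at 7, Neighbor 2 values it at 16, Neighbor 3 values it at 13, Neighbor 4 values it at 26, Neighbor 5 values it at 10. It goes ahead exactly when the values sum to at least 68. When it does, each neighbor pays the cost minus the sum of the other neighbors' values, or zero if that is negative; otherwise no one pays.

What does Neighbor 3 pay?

Total value 72 ≥ cost 68, so the project is built.
The other neighbors' values sum to 59.
Cost minus that sum is 68 - 59 = 9.

9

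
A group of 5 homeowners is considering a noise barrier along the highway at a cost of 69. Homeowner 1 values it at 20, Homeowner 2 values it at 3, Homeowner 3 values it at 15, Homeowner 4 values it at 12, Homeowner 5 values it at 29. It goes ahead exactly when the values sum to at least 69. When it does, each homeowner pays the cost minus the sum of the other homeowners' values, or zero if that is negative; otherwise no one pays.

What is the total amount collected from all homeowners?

Total value 79 ≥ cost 69, so it is built.
Homeowner 1: others sum to 59; max(0, 69 - 59) = 10.
Homeowner 2: others sum to 76; max(0, 69 - 76) = 0.
Homeowner 3: others sum to 64; max(0, 69 - 64) = 5.
Homeowner 4: others sum to 67; max(0, 69 - 67) = 2.
Homeowner 5: others sum to 50; max(0, 69 - 50) = 19.
Total collected = 10 + 0 + 5 + 2 + 19 = 36.

36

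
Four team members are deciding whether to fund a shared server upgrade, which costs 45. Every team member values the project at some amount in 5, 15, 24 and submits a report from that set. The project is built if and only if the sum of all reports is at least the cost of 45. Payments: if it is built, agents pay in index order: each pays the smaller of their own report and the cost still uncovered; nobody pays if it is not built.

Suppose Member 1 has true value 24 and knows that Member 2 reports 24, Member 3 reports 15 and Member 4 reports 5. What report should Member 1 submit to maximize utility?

Report 5: project built, pays 5, utility 24 - 5 = 19.
Report 15: project built, pays 15, utility 24 - 15 = 9.
Report 24: project built, pays 24, utility 24 - 24 = 0.
The best choice is 5 with utility 19.

5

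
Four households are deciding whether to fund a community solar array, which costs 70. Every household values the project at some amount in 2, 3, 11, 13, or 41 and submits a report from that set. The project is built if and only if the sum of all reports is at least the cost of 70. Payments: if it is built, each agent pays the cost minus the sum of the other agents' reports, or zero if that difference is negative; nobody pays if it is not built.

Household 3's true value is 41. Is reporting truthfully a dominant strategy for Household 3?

Yes

Check each profile of the others' reports and compare truth against every alternative report.
Others report (2, 13, 41): truth gives 27, best alternative gives 0.
Others report (2, 41, 13): truth gives 27, best alternative gives 0.
Others report (13, 2, 41): truth gives 27, best alternative gives 0.
Others report (13, 41, 2): truth gives 27, best alternative gives 0.
Others report (41, 2, 13): truth gives 27, best alternative gives 0.
Others report (41, 13, 2): truth gives 27, best alternative gives 0.
(Remaining 119 profiles checked similarly; truth is weakly best in each.)
In every case the truthful report is at least as good as any alternative, so it is a dominant strategy.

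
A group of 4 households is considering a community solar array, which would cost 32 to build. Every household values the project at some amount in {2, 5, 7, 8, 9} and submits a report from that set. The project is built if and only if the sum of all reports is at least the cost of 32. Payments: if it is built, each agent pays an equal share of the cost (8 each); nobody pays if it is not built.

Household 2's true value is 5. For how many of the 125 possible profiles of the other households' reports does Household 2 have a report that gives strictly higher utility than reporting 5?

1

Others report (9, 9, 9): truth gives -3; report 2 gives 0 > -3. Violating.
Others report (2, 2, 2): truth gives 0; no alternative beats it.
Others report (2, 2, 5): truth gives 0; no alternative beats it.
(Checking all 125 profiles: 1 has a profitable deviation, 124 do not.)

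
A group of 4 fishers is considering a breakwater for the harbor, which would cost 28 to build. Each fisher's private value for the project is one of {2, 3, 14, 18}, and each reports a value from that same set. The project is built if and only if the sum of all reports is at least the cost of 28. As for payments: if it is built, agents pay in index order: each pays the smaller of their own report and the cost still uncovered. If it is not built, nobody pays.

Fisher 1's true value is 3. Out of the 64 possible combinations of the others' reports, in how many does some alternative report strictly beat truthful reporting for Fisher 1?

32

Others report (2, 14, 14): truth gives 0; report 2 gives 1 > 0. Violating.
Others report (2, 14, 18): truth gives 0; report 2 gives 1 > 0. Violating.
Others report (2, 18, 14): truth gives 0; report 2 gives 1 > 0. Violating.
Others report (2, 18, 18): truth gives 0; report 2 gives 1 > 0. Violating.
Others report (2, 2, 2): truth gives 0; no alternative beats it.
Others report (2, 2, 3): truth gives 0; no alternative beats it.
(Checking all 64 profiles: 32 have a profitable deviation, 32 do not.)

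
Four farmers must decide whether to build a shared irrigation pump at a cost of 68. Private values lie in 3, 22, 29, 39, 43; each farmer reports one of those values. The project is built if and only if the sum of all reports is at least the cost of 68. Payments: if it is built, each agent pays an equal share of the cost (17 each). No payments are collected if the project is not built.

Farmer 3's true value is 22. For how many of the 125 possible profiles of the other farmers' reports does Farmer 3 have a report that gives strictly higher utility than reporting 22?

9

Others report (3, 3, 22): truth gives 0; report 43 gives 5 > 0. Violating.
Others report (3, 3, 29): truth gives 0; report 39 gives 5 > 0. Violating.
Others report (3, 3, 39): truth gives 0; report 29 gives 5 > 0. Violating.
Others report (3, 22, 3): truth gives 0; report 43 gives 5 > 0. Violating.
Others report (3, 3, 3): truth gives 0; no alternative beats it.
Others report (3, 3, 43): truth gives 5; no alternative beats it.
(Checking all 125 profiles: 9 have a profitable deviation, 116 do not.)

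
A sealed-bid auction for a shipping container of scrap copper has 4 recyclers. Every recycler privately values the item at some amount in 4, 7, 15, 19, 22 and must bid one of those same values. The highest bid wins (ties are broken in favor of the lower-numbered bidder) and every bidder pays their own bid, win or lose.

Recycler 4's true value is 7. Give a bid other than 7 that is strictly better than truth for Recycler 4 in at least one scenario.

Suppose Recycler 1 bids 4, Recycler 2 bids 4 and Recycler 3 bids 7.
Bid 7: loses but pays 7, utility -7.
Bid 4: loses but pays 4, utility -4.
So bidding 4 beats truth here (-4 > -7).

4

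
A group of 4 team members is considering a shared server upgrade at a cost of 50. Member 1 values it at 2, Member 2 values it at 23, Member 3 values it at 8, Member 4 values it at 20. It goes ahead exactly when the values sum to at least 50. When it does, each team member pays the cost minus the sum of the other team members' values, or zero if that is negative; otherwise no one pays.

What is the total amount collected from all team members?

Total value 53 ≥ cost 50, so it is built.
Member 1: others sum to 51; max(0, 50 - 51) = 0.
Member 2: others sum to 30; max(0, 50 - 30) = 20.
Member 3: others sum to 45; max(0, 50 - 45) = 5.
Member 4: others sum to 33; max(0, 50 - 33) = 17.
Total collected = 0 + 20 + 5 + 17 = 42.

42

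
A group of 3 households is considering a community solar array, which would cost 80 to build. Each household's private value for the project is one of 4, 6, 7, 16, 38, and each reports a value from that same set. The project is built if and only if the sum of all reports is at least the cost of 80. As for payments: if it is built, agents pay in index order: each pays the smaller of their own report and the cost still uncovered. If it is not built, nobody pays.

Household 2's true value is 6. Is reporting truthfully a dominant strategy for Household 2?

No

Consider the case where Household 1 reports 38 and Household 3 reports 38.
Truthful report 6: project built, pays 6, utility 6 - 6 = 0.
Report 4 instead: project built, pays 4, utility 6 - 4 = 2.
Since 2 > 0, reporting 4 is strictly better here, so truthful reporting is not dominant.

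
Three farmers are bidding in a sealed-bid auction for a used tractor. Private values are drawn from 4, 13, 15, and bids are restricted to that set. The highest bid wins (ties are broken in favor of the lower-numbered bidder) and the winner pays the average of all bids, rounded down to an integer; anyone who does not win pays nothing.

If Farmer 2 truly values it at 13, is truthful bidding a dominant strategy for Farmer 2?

No

Consider the case where Farmer 1 bids 4 and Farmer 3 bids 15.
Truthful bid 13: loses, pays 0, utility 0.
Bid 15 instead: wins, pays 11, utility 13 - 11 = 2.
Since 2 > 0, bidding 15 is strictly better here, so truthful bidding is not dominant.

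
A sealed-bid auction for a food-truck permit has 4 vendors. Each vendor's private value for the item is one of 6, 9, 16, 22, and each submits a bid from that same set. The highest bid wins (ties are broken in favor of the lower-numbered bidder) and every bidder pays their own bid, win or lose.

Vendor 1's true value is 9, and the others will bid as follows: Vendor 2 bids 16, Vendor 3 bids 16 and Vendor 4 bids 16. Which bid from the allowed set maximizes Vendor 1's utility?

Bid 6: loses but pays 6, utility -6.
Bid 9: loses but pays 9, utility -9.
Bid 16: wins, pays 16, utility 9 - 16 = -7.
Bid 22: wins, pays 22, utility 9 - 22 = -13.
The best choice is 6 with utility -6.

6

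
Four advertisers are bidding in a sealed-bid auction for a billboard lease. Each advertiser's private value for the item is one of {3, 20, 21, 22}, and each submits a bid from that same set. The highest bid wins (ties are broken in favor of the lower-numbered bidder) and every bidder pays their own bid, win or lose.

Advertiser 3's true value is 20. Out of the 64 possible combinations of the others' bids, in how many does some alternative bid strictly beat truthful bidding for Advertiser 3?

Others bid (3, 3, 21): truth gives -20; bid 21 gives -1 > -20. Violating.
Others bid (3, 3, 22): truth gives -20; bid 22 gives -2 > -20. Violating.
Others bid (3, 20, 3): truth gives -20; bid 21 gives -1 > -20. Violating.
Others bid (3, 20, 20): truth gives -20; bid 21 gives -1 > -20. Violating.
Others bid (3, 3, 3): truth gives 0; no alternative beats it.
Others bid (3, 3, 20): truth gives 0; no alternative beats it.
(Checking all 64 profiles: 62 have a profitable deviation, 2 do not.)

62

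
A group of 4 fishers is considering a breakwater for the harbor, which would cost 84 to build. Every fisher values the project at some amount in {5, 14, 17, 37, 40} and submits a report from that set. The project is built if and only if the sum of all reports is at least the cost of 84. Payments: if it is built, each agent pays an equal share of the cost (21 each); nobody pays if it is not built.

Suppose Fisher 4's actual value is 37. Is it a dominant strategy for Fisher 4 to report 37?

Consider the case where Fisher 1 reports 14, Fisher 2 reports 14 and Fisher 3 reports 17.
Truthful report 37: project not built, utility 0.
Report 40 instead: project built, pays 21, utility 37 - 21 = 16.
Since 16 > 0, reporting 40 is strictly better here, so truthful reporting is not dominant.

No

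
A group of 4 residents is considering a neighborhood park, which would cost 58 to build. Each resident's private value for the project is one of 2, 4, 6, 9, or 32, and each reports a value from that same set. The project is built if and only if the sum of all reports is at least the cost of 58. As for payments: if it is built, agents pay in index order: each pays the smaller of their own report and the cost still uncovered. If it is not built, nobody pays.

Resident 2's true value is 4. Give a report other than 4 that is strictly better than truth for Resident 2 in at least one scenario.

2

Suppose Resident 1 reports 2, Resident 3 reports 32 and Resident 4 reports 32.
Report 4: project built, pays 4, utility 4 - 4 = 0.
Report 2: project built, pays 2, utility 4 - 2 = 2.
So reporting 2 beats truth here (2 > 0).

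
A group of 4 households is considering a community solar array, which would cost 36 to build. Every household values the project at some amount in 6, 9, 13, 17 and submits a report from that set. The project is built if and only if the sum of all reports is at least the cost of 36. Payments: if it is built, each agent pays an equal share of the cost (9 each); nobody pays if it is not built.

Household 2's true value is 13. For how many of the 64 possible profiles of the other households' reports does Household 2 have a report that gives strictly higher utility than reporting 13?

Others report (6, 6, 9): truth gives 0; report 17 gives 4 > 0. Violating.
Others report (6, 9, 6): truth gives 0; report 17 gives 4 > 0. Violating.
Others report (9, 6, 6): truth gives 0; report 17 gives 4 > 0. Violating.
Others report (6, 6, 6): truth gives 0; no alternative beats it.
Others report (6, 6, 13): truth gives 4; no alternative beats it.
(Checking all 64 profiles: 3 have a profitable deviation, 61 do not.)

3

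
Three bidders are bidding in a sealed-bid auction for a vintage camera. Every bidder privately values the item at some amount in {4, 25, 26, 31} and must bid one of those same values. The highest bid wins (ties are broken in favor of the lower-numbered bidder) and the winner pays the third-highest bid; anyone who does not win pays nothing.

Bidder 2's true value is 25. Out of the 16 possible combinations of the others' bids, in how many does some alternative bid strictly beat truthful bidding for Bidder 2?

4

Others bid (4, 26): truth gives 0; bid 26 gives 21 > 0. Violating.
Others bid (4, 31): truth gives 0; bid 31 gives 21 > 0. Violating.
Others bid (25, 4): truth gives 0; bid 26 gives 21 > 0. Violating.
Others bid (26, 4): truth gives 0; bid 31 gives 21 > 0. Violating.
Others bid (4, 4): truth gives 21; no alternative beats it.
Others bid (4, 25): truth gives 21; no alternative beats it.
(Checking all 16 profiles: 4 have a profitable deviation, 12 do not.)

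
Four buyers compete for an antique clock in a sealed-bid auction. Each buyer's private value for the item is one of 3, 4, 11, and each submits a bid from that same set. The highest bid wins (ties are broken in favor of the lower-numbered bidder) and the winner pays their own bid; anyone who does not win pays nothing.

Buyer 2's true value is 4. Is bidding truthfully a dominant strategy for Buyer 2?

Yes

Check each profile of the others' bids and compare truth against every alternative bid.
Others bid (3, 3, 3): truth gives 0, best alternative gives 0.
Others bid (3, 3, 4): truth gives 0, best alternative gives 0.
Others bid (3, 3, 11): truth gives 0, best alternative gives 0.
Others bid (3, 4, 3): truth gives 0, best alternative gives 0.
Others bid (3, 4, 4): truth gives 0, best alternative gives 0.
Others bid (3, 4, 11): truth gives 0, best alternative gives 0.
(Remaining 21 profiles checked similarly; truth is weakly best in each.)
In every case the truthful bid is at least as good as any alternative, so it is a dominant strategy.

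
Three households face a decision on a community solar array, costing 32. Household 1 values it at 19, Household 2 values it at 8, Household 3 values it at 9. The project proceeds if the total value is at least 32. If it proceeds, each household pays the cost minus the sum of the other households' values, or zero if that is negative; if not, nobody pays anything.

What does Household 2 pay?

Total value 36 ≥ cost 32, so the project is built.
The other households' values sum to 28.
Cost minus that sum is 32 - 28 = 4.

4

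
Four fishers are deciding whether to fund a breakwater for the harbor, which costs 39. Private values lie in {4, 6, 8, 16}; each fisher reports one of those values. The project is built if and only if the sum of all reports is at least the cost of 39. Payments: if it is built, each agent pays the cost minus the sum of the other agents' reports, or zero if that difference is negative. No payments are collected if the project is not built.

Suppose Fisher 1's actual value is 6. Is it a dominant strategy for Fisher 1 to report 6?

Check each profile of the others' reports and compare truth against every alternative report.
Others report (8, 16, 16): truth gives 6, best alternative gives 6.
Others report (16, 8, 16): truth gives 6, best alternative gives 6.
Others report (16, 16, 8): truth gives 6, best alternative gives 6.
Others report (16, 16, 16): truth gives 6, best alternative gives 6.
Others report (6, 16, 16): truth gives 5, best alternative gives 5.
Others report (16, 6, 16): truth gives 5, best alternative gives 5.
(Remaining 58 profiles checked similarly; truth is weakly best in each.)
In every case the truthful report is at least as good as any alternative, so it is a dominant strategy.

Yes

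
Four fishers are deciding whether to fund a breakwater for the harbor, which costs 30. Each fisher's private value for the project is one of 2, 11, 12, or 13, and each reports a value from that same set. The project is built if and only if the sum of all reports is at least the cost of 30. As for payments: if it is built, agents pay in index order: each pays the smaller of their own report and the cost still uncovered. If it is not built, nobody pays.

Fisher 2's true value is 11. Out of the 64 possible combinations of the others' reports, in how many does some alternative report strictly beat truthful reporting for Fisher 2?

Others report (2, 13, 13): truth gives 0; report 2 gives 9 > 0. Violating.
Others report (11, 11, 11): truth gives 0; report 2 gives 9 > 0. Violating.
Others report (11, 11, 12): truth gives 0; report 2 gives 9 > 0. Violating.
Others report (11, 11, 13): truth gives 0; report 2 gives 9 > 0. Violating.
Others report (2, 2, 2): truth gives 0; no alternative beats it.
Others report (2, 2, 11): truth gives 0; no alternative beats it.
(Checking all 64 profiles: 30 have a profitable deviation, 34 do not.)

30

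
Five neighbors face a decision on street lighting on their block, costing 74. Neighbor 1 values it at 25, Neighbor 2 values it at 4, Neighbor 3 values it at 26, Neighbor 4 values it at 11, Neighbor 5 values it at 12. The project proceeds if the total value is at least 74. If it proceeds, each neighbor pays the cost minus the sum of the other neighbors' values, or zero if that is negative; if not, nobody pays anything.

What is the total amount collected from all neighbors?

58

Total value 78 ≥ cost 74, so it is built.
Neighbor 1: others sum to 53; max(0, 74 - 53) = 21.
Neighbor 2: others sum to 74; max(0, 74 - 74) = 0.
Neighbor 3: others sum to 52; max(0, 74 - 52) = 22.
Neighbor 4: others sum to 67; max(0, 74 - 67) = 7.
Neighbor 5: others sum to 66; max(0, 74 - 66) = 8.
Total collected = 21 + 0 + 22 + 7 + 8 = 58.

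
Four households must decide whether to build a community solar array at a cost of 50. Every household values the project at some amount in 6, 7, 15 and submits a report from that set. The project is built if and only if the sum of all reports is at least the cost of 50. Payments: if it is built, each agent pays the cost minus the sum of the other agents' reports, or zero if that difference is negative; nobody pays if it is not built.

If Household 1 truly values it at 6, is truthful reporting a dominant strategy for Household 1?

Check each profile of the others' reports and compare truth against every alternative report.
Others report (15, 15, 15): truth gives 1, best alternative gives 1.
Others report (6, 6, 6): truth gives 0, best alternative gives 0.
Others report (6, 6, 7): truth gives 0, best alternative gives 0.
Others report (6, 6, 15): truth gives 0, best alternative gives 0.
Others report (6, 7, 6): truth gives 0, best alternative gives 0.
Others report (6, 7, 7): truth gives 0, best alternative gives 0.
(Remaining 21 profiles checked similarly; truth is weakly best in each.)
In every case the truthful report is at least as good as any alternative, so it is a dominant strategy.

Yes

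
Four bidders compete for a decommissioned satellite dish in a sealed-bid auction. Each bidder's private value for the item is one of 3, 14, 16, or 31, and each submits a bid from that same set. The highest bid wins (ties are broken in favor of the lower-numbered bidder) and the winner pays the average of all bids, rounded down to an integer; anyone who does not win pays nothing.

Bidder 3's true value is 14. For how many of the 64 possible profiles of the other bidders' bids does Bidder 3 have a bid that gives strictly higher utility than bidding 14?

10

Others bid (3, 3, 16): truth gives 0; bid 16 gives 5 > 0. Violating.
Others bid (3, 14, 3): truth gives 0; bid 16 gives 5 > 0. Violating.
Others bid (3, 14, 14): truth gives 0; bid 16 gives 3 > 0. Violating.
Others bid (3, 14, 16): truth gives 0; bid 16 gives 2 > 0. Violating.
Others bid (3, 3, 3): truth gives 9; no alternative beats it.
Others bid (3, 3, 14): truth gives 6; no alternative beats it.
(Checking all 64 profiles: 10 have a profitable deviation, 54 do not.)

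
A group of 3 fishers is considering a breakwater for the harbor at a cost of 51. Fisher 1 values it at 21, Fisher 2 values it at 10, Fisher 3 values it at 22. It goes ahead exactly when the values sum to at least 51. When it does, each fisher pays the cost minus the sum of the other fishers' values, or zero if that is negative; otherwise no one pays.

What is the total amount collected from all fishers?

Total value 53 ≥ cost 51, so it is built.
Fisher 1: others sum to 32; max(0, 51 - 32) = 19.
Fisher 2: others sum to 43; max(0, 51 - 43) = 8.
Fisher 3: others sum to 31; max(0, 51 - 31) = 20.
Total collected = 19 + 8 + 20 = 47.

47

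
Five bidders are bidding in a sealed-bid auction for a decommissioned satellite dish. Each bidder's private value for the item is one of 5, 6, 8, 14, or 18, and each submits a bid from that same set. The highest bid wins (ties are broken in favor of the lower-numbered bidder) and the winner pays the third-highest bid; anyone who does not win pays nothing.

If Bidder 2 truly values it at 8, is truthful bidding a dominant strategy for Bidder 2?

Consider the case where Bidder 1 bids 5, Bidder 3 bids 5, Bidder 4 bids 5 and Bidder 5 bids 14.
Truthful bid 8: loses, pays 0, utility 0.
Bid 14 instead: wins, pays 5, utility 8 - 5 = 3.
Since 3 > 0, bidding 14 is strictly better here, so truthful bidding is not dominant.

No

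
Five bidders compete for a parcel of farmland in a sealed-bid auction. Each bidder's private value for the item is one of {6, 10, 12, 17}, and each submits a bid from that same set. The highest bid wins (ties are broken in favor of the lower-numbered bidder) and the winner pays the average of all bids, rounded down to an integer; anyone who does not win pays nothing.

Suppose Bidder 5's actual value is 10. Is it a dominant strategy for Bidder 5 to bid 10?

No

Consider the case where Bidder 1 bids 6, Bidder 2 bids 6, Bidder 3 bids 6 and Bidder 4 bids 10.
Truthful bid 10: loses, pays 0, utility 0.
Bid 12 instead: wins, pays 8, utility 10 - 8 = 2.
Since 2 > 0, bidding 12 is strictly better here, so truthful bidding is not dominant.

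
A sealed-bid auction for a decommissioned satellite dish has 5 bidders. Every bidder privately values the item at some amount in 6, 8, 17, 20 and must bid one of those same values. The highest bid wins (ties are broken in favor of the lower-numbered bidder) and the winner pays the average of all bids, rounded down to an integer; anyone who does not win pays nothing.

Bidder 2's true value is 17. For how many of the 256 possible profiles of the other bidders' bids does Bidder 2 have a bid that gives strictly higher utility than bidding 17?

Others bid (6, 6, 6, 6): truth gives 9; bid 8 gives 11 > 9. Violating.
Others bid (6, 6, 6, 8): truth gives 9; bid 8 gives 11 > 9. Violating.
Others bid (6, 6, 6, 20): truth gives 0; bid 20 gives 6 > 0. Violating.
Others bid (6, 6, 8, 6): truth gives 9; bid 8 gives 11 > 9. Violating.
Others bid (6, 6, 6, 17): truth gives 7; no alternative beats it.
Others bid (6, 6, 8, 17): truth gives 7; no alternative beats it.
(Checking all 256 profiles: 130 have a profitable deviation, 126 do not.)

130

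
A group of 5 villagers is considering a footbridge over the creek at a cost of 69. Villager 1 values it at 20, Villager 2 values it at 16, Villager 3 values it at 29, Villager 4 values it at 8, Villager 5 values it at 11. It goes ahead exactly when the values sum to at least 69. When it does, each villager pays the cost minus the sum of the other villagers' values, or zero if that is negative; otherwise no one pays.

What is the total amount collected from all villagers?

Total value 84 ≥ cost 69, so it is built.
Villager 1: others sum to 64; max(0, 69 - 64) = 5.
Villager 2: others sum to 68; max(0, 69 - 68) = 1.
Villager 3: others sum to 55; max(0, 69 - 55) = 14.
Villager 4: others sum to 76; max(0, 69 - 76) = 0.
Villager 5: others sum to 73; max(0, 69 - 73) = 0.
Total collected = 5 + 1 + 14 + 0 + 0 = 20.

20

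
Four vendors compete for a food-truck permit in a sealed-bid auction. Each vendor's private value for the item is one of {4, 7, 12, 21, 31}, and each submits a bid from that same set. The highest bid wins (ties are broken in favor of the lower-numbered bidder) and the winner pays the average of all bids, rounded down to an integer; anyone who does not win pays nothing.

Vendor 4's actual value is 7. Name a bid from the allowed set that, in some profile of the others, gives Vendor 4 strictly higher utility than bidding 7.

Suppose Vendor 1 bids 4, Vendor 2 bids 4 and Vendor 3 bids 7.
Bid 7: loses, pays 0, utility 0.
Bid 12: wins, pays 6, utility 7 - 6 = 1.
So bidding 12 beats truth here (1 > 0).

12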